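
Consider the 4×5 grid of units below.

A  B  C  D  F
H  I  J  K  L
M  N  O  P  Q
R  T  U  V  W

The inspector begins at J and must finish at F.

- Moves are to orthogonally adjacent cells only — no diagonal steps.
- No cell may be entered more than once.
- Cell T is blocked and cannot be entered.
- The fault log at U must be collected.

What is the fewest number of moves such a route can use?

7

Any route passes through U somewhere between J and F. Summing Manhattan distances along the two legs (J → U → F) gives a lower bound of 2 + 5 = 7 moves.
A route of 7 moves achieves this: J → O → U → V → P → K → D → F.
Since 7 matches the lower bound, it is optimal.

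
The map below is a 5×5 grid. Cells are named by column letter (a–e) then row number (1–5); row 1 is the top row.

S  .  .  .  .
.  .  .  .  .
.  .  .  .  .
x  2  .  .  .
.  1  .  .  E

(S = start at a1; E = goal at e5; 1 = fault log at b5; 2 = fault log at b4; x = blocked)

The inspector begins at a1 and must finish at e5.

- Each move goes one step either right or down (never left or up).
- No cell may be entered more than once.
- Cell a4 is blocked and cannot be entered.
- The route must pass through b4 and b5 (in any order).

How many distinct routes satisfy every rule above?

A right/down-only route from a1 to e5 makes exactly 4 down-moves and 4 right-moves in some order.
With no other constraints that would be C(8,4) = 70 routes.
A monotone route can only reach the required cells in the order b4, b5, so split there and multiply the segment counts (each segment already excludes blocked cells): a1→b4: 3; b4→b5: 1; b5→e5: 1; product = 3.
That gives 3 routes.

3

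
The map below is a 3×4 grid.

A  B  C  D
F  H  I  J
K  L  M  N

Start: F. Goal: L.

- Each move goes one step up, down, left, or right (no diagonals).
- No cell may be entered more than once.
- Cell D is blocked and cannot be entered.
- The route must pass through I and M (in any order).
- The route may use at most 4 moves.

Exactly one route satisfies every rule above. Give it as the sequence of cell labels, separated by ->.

The budget equals the shortest possible length, so every move has to be on a shortest route through the required cells.
Route from F: 2× right (reaching I), down to M, left to L — 4 moves in all.
Check: all required cells visited; 4 ≤ 4 moves.

F -> H -> I -> M -> L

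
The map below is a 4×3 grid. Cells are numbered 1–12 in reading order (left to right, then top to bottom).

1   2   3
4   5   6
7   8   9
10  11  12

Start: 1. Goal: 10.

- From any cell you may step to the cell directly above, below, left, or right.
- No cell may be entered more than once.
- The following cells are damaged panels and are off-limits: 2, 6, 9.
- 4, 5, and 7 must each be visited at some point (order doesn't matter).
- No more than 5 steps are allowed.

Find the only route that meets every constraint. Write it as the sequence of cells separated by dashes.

The budget equals the shortest possible length, so every move has to be on a shortest route through the required cells.
Route from 1: down 1 to 4, right 1 to 5, down 1 to 8, left 1 to 7, down 1 to 10 — 5 moves in all.
Check: all required cells visited; 5 ≤ 5 moves.

1 - 4 - 5 - 8 - 7 - 10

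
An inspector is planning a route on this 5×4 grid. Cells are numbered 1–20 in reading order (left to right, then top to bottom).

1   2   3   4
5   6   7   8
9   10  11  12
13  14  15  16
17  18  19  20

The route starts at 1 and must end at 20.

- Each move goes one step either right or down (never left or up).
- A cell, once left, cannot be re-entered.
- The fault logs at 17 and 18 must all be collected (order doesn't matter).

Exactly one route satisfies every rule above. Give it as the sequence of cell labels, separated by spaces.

1 5 9 13 17 18 19 20

Moves only go right or down, so the column and row indices never decrease.
Route from 1: down 4 to 17, right 3 to 20 — 7 moves in all.
Check: all required cells visited.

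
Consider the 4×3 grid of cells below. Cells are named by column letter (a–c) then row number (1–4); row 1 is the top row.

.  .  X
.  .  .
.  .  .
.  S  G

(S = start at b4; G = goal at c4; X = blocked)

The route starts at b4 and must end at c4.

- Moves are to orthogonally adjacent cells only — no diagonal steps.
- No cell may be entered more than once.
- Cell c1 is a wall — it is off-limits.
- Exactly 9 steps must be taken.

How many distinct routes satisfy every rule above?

Need simple routes of exactly 9 moves from b4 to c4 (Manhattan distance 1, so 4 moves are spent on a detour and 4 undoing it).
Enumerating: b4 b3 a3 a2 a1 b1 b2 c2 c3 c4 | b4 a4 a3 a2 a1 b1 b2 b3 c3 c4 | b4 a4 a3 a2 a1 b1 b2 c2 c3 c4.
That gives 3 routes.

3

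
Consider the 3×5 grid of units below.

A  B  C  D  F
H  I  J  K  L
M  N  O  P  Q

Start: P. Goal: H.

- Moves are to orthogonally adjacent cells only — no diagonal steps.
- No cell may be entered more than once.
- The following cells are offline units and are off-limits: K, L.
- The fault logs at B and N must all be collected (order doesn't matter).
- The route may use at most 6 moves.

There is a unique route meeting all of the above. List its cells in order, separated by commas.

P, O, N, I, B, A, H

The 6-move cap with required stops at B, N leaves no slack for detours.
Route from P: left 2 to N, up 2 to B, left 1 to A, down 1 to H — 6 moves in all.
Check: all required cells visited; 6 ≤ 6 moves.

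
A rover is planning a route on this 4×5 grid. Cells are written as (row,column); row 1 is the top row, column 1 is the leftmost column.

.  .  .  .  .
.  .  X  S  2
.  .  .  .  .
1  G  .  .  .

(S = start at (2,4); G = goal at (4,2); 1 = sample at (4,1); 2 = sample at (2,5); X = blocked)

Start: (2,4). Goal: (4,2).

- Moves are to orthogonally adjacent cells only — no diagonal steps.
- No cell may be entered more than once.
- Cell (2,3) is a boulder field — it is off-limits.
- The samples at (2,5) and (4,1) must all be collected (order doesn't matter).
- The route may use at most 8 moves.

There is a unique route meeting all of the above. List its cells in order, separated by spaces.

(2,4) (2,5) (3,5) (3,4) (3,3) (3,2) (3,1) (4,1) (4,2)

Any route must reach (2,5) and (4,1) and still end at (4,2) within 8 moves, so the order of the required stops is forced.
Route from (2,4): right 1 to (2,5), down 1 to (3,5), left 4 to (3,1), down 1 to (4,1), right 1 to (4,2) — 8 moves in all.
Check: all required cells visited; 8 ≤ 8 moves.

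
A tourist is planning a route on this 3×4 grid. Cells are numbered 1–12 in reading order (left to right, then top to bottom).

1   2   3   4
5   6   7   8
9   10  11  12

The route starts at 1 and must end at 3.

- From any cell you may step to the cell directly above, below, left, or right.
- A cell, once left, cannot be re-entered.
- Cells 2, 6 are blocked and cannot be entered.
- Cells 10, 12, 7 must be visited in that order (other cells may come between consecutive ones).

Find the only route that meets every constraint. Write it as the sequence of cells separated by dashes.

1 - 5 - 9 - 10 - 11 - 12 - 8 - 7 - 3

The waypoints must appear in the order 10, 12, 7, with no cell reused.
Route from 1: down 2 to 9, right 3 to 12, up 1 to 8, left 1 to 7, up 1 to 3 — 8 moves in all.
Check: order respected (10 at step 3, 12 at step 5, 7 at step 7).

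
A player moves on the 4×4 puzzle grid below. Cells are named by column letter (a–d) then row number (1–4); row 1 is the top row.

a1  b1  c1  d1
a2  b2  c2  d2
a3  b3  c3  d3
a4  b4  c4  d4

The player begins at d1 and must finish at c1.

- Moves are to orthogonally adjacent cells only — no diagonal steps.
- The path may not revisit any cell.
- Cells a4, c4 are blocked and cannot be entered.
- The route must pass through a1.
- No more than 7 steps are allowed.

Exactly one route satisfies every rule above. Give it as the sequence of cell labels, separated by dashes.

The budget equals the shortest possible length, so every move has to be on a shortest route through the required cells.
Route from d1: down 1 to d2, left 3 to a2, up 1 to a1, right 2 to c1 — 7 moves in all.
Check: all required cells visited; 7 ≤ 7 moves.

d1 - d2 - c2 - b2 - a2 - a1 - b1 - c1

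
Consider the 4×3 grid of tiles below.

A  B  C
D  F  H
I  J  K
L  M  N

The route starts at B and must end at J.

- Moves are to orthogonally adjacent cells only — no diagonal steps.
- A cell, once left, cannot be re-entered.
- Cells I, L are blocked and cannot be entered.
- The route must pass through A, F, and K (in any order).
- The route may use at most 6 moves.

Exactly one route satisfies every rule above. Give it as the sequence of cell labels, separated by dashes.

B - A - D - F - H - K - J

The budget equals the shortest possible length, so every move has to be on a shortest route through the required cells.
Route from B: left 1 to A, down 1 to D, right 2 to H, down 1 to K, left 1 to J — 6 moves in all.
Check: all required cells visited; 6 ≤ 6 moves.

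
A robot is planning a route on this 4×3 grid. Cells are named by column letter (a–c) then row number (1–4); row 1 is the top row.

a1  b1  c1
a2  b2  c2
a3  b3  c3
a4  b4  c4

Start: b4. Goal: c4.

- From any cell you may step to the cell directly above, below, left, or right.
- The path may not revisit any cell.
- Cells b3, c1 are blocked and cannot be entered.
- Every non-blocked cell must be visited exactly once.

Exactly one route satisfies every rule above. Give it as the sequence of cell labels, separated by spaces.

b4 a4 a3 a2 a1 b1 b2 c2 c3 c4

Need to visit all 10 open cells exactly once, starting at b4 and ending at c4.
Cell a3 has only two open neighbours (a2 and a4), so the path must pass straight through it: one of those is the cell it's entered from and the other is where it exits.
Route from b4: left to a4, 3× up (reaching a1), right to b1, down to b2, right to c2, 2× down (reaching c4) — 9 moves in all.
Check: all 10 open cells covered.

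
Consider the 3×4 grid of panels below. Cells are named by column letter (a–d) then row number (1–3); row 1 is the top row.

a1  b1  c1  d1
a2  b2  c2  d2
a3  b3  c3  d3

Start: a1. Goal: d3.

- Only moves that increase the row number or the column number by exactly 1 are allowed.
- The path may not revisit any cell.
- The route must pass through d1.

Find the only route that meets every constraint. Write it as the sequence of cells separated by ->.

Moves only go right or down, so the column and row indices never decrease.
Route from a1: 3× right (reaching d1), 2× down (reaching d3) — 5 moves in all.
Check: all required cells visited.

a1 -> b1 -> c1 -> d1 -> d2 -> d3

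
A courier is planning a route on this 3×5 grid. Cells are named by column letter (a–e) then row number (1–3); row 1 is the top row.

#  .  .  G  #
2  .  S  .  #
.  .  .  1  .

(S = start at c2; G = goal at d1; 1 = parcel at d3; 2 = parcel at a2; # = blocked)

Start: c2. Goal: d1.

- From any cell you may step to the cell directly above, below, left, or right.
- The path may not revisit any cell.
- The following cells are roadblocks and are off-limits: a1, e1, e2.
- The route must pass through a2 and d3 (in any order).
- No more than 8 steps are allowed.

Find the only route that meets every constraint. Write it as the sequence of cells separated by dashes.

c2 - b2 - a2 - a3 - b3 - c3 - d3 - d2 - d1

The 8-move cap with required stops at a2, d3 leaves no slack for detours.
Route from c2: left 2 to a2, down 1 to a3, right 3 to d3, up 2 to d1 — 8 moves in all.
Check: all required cells visited; 8 ≤ 8 moves.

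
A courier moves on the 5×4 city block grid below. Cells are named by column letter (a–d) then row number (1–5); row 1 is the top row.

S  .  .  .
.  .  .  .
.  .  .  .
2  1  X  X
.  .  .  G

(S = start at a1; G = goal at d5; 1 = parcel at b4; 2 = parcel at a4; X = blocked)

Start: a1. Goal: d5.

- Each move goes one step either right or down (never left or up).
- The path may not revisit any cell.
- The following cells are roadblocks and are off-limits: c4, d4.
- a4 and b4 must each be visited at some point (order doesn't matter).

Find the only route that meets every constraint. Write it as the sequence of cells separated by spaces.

a1 a2 a3 a4 b4 b5 c5 d5

Moves only go right or down, so the column and row indices never decrease.
Route from a1: 3× down (reaching a4), right to b4, down to b5, 2× right (reaching d5) — 7 moves in all.
Check: all required cells visited.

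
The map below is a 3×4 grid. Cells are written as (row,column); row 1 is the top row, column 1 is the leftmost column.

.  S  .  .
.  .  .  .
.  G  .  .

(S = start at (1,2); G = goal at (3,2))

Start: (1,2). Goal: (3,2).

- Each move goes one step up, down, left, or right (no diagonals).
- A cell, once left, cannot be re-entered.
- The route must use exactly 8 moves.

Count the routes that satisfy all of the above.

Need simple routes of exactly 8 moves from (1,2) to (3,2) (Manhattan distance 2, so 3 moves are spent on a detour and 3 undoing it).
Enumerating: (1,2) (2,2) (2,3) (1,3) (1,4) (2,4) (3,4) (3,3) (3,2) | (1,2) (1,1) (2,1) (2,2) (2,3) (2,4) (3,4) (3,3) (3,2) | (1,2) (1,3) (1,4) (2,4) (3,4) (3,3) (2,3) (2,2) (3,2) | (1,2) (1,3) (1,4) (2,4) (2,3) (2,2) (2,1) (3,1) (3,2).
That gives 4 routes.

4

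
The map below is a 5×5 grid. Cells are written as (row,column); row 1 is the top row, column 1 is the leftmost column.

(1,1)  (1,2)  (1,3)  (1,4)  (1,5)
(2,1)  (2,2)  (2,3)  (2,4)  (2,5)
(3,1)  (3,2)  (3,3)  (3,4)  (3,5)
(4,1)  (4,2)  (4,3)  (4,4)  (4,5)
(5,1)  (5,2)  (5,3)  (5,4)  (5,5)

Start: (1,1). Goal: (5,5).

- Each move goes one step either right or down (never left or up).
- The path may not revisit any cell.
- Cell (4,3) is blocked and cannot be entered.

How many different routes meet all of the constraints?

40

A right/down-only route from (1,1) to (5,5) makes exactly 4 down-moves and 4 right-moves in some order.
With no other constraints that would be C(8,4) = 70 routes.
Subtract routes through each blocked cell (inclusion–exclusion for overlaps): − through (4,3): 30 → 40.
That gives 40 routes.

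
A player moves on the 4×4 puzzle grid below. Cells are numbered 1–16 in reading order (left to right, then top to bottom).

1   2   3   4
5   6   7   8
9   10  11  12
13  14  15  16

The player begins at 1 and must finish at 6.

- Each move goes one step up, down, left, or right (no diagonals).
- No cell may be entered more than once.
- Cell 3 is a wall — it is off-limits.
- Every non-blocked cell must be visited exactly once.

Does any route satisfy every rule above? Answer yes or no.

Cell 4 has only one open neighbour but is neither the start nor the goal, so a Hamiltonian route would have to both enter and leave it through the same neighbour — impossible without revisiting.

no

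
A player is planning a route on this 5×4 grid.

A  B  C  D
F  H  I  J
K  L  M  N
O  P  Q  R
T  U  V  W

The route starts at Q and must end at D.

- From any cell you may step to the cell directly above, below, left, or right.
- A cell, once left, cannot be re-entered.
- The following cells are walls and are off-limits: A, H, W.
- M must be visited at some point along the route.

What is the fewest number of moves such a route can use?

Any route passes through M somewhere between Q and D. Summing Manhattan distances along the two legs (Q → M → D) gives a lower bound of 1 + 3 = 4 moves.
A route of 4 moves achieves this: Q → M → I → C → D.
Since 4 matches the lower bound, it is optimal.

4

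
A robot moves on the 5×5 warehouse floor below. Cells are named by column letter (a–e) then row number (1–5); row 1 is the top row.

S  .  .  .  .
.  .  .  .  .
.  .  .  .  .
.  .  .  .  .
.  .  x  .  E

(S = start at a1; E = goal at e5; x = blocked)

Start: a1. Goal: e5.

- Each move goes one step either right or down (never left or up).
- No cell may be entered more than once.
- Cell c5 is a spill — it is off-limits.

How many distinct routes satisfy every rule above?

A right/down-only route from a1 to e5 makes exactly 4 down-moves and 4 right-moves in some order.
With no other constraints that would be C(8,4) = 70 routes.
Subtract routes through each blocked cell (inclusion–exclusion for overlaps): − through c5: 15 → 55.
That gives 55 routes.

55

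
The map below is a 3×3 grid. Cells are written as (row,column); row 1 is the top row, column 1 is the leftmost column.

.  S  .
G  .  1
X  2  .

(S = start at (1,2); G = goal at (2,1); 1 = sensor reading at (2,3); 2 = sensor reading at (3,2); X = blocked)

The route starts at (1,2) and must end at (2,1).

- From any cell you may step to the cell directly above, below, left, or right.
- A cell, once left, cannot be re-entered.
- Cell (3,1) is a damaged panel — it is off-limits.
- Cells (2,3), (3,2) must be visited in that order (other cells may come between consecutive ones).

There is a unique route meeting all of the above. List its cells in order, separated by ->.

The waypoints must appear in the order (2,3), (3,2), with no cell reused.
Route from (1,2): right to (1,3), 2× down (reaching (3,3)), left to (3,2), up to (2,2), left to (2,1) — 6 moves in all.
Check: order respected (1 at step 2, 2 at step 4).

(1,2) -> (1,3) -> (2,3) -> (3,3) -> (3,2) -> (2,2) -> (2,1)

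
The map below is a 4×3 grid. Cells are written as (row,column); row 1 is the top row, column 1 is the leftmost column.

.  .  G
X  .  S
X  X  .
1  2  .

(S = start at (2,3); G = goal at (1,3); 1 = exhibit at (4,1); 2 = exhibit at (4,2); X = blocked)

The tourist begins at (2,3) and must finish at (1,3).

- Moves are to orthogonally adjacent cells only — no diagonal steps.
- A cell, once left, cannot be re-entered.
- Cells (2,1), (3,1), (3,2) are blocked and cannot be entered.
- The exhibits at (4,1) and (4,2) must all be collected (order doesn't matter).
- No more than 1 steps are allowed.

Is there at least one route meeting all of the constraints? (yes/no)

(4,1) must be visited but has only one open neighbour ((4,2)), and it is neither the start nor the goal — the route would have to enter and leave through (4,2), re-entering it.

no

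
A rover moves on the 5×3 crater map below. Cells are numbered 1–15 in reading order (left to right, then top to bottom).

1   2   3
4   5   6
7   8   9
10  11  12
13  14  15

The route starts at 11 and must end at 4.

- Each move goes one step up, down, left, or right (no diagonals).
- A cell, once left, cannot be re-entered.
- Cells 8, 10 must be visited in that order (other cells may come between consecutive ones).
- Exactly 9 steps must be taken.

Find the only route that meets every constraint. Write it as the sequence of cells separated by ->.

The waypoints must appear in the order 8, 10, with no cell reused.
Route from 11: up 1 to 8, right 1 to 9, down 2 to 15, left 2 to 13, up 3 to 4 — 9 moves in all.
Check: order respected (8 at step 1, 10 at step 7); 9 moves as required.

11 -> 8 -> 9 -> 12 -> 15 -> 14 -> 13 -> 10 -> 7 -> 4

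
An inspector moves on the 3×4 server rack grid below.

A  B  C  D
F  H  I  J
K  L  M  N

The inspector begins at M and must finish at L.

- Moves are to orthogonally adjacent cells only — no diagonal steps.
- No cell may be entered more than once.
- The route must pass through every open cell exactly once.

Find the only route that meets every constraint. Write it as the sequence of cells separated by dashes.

Need to visit all 12 open cells exactly once, starting at M and ending at L.
Cell D has only two open neighbours (J and C), so the path must pass straight through it: one of those is the cell it's entered from and the other is where it exits.
Route from M: right to N, 2× up (reaching D), left to C, down to I, left to H, up to B, left to A, 2× down (reaching K), right to L — 11 moves in all.
Check: all 12 open cells covered.

M - N - J - D - C - I - H - B - A - F - K - L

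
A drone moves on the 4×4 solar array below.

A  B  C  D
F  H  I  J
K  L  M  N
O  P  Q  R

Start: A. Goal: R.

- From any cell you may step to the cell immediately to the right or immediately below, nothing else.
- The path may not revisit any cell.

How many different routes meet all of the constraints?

A right/down-only route from A to R makes exactly 3 down-moves and 3 right-moves in some order.
With no other constraints that would be C(6,3) = 20 routes.
That gives 20 routes.

20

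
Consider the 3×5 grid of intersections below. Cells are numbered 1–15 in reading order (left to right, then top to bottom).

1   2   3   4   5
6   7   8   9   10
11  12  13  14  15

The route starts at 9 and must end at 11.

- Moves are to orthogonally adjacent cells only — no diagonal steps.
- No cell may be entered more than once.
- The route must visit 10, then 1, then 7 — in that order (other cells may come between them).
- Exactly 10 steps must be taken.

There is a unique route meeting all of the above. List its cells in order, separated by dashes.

9 - 10 - 5 - 4 - 3 - 2 - 1 - 6 - 7 - 12 - 11

The waypoints must appear in the order 10, 1, 7, with no cell reused.
Route from 9: right 1 to 10, up 1 to 5, left 4 to 1, down 1 to 6, right 1 to 7, down 1 to 12, left 1 to 11 — 10 moves in all.
Check: order respected (10 at step 1, 1 at step 6, 7 at step 8); 10 moves as required.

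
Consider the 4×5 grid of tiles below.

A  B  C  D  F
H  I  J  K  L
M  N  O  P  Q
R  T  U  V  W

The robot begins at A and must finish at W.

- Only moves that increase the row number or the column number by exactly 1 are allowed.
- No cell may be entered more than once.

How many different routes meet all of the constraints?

35

A right/down-only route from A to W makes exactly 3 down-moves and 4 right-moves in some order.
With no other constraints that would be C(7,3) = 35 routes.
That gives 35 routes.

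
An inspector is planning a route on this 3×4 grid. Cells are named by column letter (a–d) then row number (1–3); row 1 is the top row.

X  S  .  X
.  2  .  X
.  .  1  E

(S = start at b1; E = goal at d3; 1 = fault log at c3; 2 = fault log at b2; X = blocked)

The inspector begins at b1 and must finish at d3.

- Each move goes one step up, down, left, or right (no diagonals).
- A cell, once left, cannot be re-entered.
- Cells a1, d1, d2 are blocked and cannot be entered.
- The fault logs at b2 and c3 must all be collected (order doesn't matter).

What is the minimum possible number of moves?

Any route passes through b2 and c3 in some order between b1 and d3. Summing Manhattan distances along each leg and taking the cheapest ordering (b1 → b2 → c3 → d3) gives a lower bound of 1 + 2 + 1 = 4 moves.
A route of 4 moves achieves this: b1 → b2 → b3 → c3 → d3.
Since 4 matches the lower bound, it is optimal.

4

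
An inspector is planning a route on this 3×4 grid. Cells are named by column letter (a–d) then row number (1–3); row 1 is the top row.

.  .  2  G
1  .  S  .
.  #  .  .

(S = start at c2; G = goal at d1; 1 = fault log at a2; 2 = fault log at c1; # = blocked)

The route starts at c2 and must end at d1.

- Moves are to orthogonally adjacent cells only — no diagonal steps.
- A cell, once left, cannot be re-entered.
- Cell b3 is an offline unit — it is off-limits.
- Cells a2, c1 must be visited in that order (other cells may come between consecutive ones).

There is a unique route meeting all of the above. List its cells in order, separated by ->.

c2 -> b2 -> a2 -> a1 -> b1 -> c1 -> d1

The waypoints must appear in the order a2, c1, with no cell reused.
Route from c2: 2× left (reaching a2), up to a1, 3× right (reaching d1) — 6 moves in all.
Check: order respected (1 at step 2, 2 at step 5).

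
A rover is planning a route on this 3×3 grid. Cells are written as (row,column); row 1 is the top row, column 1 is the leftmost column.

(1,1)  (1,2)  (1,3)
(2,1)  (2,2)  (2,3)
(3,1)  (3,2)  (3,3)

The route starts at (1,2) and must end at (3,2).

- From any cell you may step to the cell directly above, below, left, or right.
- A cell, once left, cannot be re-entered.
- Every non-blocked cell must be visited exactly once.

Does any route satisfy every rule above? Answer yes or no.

no

Colour the cells like a checkerboard: each orthogonal step flips colour, so a Hamiltonian route alternates colours. Here there are 5 cells of one colour and 4 of the other, with start on the same colour as the goal — the counts and endpoints can't be arranged into an alternating sequence of length 9, so no Hamiltonian route exists.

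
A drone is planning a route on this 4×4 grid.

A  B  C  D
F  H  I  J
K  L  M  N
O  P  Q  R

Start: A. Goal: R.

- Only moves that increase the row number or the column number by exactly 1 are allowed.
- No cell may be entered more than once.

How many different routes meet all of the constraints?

A right/down-only route from A to R makes exactly 3 down-moves and 3 right-moves in some order.
With no other constraints that would be C(6,3) = 20 routes.
That gives 20 routes.

20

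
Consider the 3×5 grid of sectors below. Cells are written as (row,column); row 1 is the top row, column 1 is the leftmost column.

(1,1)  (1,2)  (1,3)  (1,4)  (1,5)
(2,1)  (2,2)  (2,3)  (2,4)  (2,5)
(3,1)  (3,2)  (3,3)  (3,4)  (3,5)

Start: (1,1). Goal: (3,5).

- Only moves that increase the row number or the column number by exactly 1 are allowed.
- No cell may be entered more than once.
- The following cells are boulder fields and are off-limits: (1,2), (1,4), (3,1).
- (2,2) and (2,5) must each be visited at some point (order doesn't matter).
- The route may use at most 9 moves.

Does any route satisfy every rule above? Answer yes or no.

One route that works: (1,1) → (2,1) → (2,2) → (2,3) → (2,4) → (2,5) → (3,5).

yes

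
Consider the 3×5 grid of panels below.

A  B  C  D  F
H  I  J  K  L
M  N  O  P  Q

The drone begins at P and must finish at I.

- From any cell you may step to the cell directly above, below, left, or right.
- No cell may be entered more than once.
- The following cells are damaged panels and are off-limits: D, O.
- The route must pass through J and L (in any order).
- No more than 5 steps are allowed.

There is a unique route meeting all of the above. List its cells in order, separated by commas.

The 5-move cap with required stops at J, L leaves no slack for detours.
Route from P: right to Q, up to L, 3× left (reaching I) — 5 moves in all.
Check: all required cells visited; 5 ≤ 5 moves.

P, Q, L, K, J, I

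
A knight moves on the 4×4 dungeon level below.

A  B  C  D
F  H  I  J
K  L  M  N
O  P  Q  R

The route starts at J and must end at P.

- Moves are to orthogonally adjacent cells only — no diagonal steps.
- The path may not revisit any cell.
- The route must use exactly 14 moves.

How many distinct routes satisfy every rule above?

4

Need simple routes of exactly 14 moves from J to P (Manhattan distance 4, so 5 moves are spent on a detour and 5 undoing it).
Enumerating: J D C I H B A F K L M N R Q P | J D C B A F K L H I M N R Q P | J N R Q M I C B A F H L K O P | J N R Q M L H I C B A F K O P.
That gives 4 routes.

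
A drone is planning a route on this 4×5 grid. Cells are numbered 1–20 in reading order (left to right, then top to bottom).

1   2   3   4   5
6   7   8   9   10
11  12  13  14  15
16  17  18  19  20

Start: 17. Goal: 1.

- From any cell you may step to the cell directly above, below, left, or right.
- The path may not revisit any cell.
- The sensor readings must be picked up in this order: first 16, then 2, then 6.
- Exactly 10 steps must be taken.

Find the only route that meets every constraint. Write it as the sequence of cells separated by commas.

17, 16, 11, 12, 13, 8, 3, 2, 7, 6, 1

The waypoints must appear in the order 16, 2, 6, with no cell reused.
Route from 17: left to 16, up to 11, 2× right (reaching 13), 2× up (reaching 3), left to 2, down to 7, left to 6, up to 1 — 10 moves in all.
Check: order respected (16 at step 1, 2 at step 7, 6 at step 9); 10 moves as required.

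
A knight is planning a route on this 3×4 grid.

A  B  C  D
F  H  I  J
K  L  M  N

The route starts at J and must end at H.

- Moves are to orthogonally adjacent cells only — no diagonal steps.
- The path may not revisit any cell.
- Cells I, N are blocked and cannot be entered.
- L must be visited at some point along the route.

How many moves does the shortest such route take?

8

Any route passes through L somewhere between J and H. Summing Manhattan distances along the two legs (J → L → H) gives a lower bound of 3 + 1 = 4 moves.
That bound ignores the blocked cells. Measuring each leg by the fewest moves that actually steer around them (J→L: 5; L→H: 1) raises the lower bound to 6.
The shortest route satisfying every rule uses 8 moves: J → D → C → B → A → F → K → L → H.
The no-revisit rule (legs can't share cells) pushes the minimum above the 6-move bound; an exhaustive check rules out every length from 6 to 7, leaving 8 as the minimum.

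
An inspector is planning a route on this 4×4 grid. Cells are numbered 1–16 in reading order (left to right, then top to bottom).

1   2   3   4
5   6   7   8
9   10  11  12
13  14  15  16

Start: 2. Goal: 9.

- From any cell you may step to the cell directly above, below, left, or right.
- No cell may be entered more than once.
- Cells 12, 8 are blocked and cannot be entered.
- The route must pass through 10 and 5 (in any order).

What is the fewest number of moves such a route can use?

Any route passes through 10 and 5 in some order between 2 and 9. Summing Manhattan distances along each leg and taking the cheapest ordering (2 → 5 → 10 → 9) gives a lower bound of 2 + 2 + 1 = 5 moves.
A route of 5 moves achieves this: 2 → 1 → 5 → 6 → 10 → 9.
Since 5 matches the lower bound, it is optimal.

5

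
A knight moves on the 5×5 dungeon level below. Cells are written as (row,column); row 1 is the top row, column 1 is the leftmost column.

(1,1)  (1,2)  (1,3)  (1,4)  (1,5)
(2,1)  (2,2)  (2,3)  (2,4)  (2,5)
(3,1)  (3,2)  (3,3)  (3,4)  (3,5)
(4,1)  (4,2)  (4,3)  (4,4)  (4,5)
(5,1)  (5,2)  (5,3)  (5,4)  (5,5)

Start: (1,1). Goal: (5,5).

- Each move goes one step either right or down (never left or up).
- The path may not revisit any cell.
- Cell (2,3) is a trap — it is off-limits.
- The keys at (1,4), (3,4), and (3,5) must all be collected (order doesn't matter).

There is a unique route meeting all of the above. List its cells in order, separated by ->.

Moves only go right or down, so the column and row indices never decrease.
Route from (1,1): right 3 to (1,4), down 2 to (3,4), right 1 to (3,5), down 2 to (5,5) — 8 moves in all.
Check: all required cells visited.

(1,1) -> (1,2) -> (1,3) -> (1,4) -> (2,4) -> (3,4) -> (3,5) -> (4,5) -> (5,5)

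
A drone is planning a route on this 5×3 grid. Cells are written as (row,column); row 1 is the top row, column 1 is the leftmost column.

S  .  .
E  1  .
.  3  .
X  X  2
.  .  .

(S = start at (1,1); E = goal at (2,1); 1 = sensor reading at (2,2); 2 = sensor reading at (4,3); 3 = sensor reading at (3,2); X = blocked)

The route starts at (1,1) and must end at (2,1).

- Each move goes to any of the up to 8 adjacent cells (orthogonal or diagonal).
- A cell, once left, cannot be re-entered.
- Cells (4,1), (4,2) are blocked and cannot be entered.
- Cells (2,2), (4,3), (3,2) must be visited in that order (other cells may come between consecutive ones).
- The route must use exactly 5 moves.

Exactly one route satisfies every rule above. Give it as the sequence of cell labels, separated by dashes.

The waypoints must appear in the order (2,2), (4,3), (3,2), with no cell reused.
Route from (1,1): down-right 2 to (3,3), down 1 to (4,3), up-left 2 to (2,1) — 5 moves in all.
Check: order respected (1 at step 1, 2 at step 3, 3 at step 4); 5 moves as required.

(1,1) - (2,2) - (3,3) - (4,3) - (3,2) - (2,1)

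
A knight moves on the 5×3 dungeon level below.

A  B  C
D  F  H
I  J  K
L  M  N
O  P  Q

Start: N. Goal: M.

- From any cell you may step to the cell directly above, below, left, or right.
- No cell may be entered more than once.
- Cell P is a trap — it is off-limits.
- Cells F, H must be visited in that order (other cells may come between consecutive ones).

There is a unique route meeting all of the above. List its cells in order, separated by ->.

The waypoints must appear in the order F, H, with no cell reused.
Route from N: up to K, left to J, up to F, right to H, up to C, 2× left (reaching A), 3× down (reaching L), right to M — 11 moves in all.
Check: order respected (F at step 3, H at step 4).

N -> K -> J -> F -> H -> C -> B -> A -> D -> I -> L -> M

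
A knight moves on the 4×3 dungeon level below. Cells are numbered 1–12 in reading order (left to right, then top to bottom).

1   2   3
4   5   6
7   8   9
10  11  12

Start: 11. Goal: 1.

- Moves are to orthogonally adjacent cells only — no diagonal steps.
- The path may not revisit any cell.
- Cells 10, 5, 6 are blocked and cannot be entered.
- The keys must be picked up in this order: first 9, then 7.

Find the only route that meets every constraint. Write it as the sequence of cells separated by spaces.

11 12 9 8 7 4 1

The waypoints must appear in the order 9, 7, with no cell reused.
Route from 11: right 1 to 12, up 1 to 9, left 2 to 7, up 2 to 1 — 6 moves in all.
Check: order respected (9 at step 2, 7 at step 4).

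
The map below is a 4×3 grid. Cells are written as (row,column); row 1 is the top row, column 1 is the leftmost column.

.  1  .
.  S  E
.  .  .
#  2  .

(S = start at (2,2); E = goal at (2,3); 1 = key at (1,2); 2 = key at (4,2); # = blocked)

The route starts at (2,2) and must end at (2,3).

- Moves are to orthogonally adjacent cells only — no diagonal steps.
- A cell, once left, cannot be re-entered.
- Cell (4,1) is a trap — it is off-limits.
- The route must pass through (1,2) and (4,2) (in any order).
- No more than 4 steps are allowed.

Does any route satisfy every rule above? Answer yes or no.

Even ignoring the no-revisit rule, getting from (2,2) to (2,3), taking the cheapest ordering (2,2) → (1,2) → (4,2) → (2,3) needs at least 1 + 3 + 3 = 7 moves (Manhattan distance per leg), which exceeds the 4-move limit.

no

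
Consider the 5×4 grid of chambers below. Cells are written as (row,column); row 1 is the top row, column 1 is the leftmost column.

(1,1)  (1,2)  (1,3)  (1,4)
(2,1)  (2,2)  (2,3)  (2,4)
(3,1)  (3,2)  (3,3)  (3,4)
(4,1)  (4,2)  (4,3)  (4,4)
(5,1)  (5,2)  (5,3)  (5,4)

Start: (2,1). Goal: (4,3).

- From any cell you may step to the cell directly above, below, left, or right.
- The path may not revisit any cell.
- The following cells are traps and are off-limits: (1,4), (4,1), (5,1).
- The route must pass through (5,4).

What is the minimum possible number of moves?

Any route passes through (5,4) somewhere between (2,1) and (4,3). Summing Manhattan distances along the two legs ((2,1) → (5,4) → (4,3)) gives a lower bound of 6 + 2 = 8 moves.
A route of 8 moves achieves this: (2,1) → (3,1) → (3,2) → (4,2) → (5,2) → (5,3) → (5,4) → (4,4) → (4,3).
Since 8 matches the lower bound, it is optimal.

8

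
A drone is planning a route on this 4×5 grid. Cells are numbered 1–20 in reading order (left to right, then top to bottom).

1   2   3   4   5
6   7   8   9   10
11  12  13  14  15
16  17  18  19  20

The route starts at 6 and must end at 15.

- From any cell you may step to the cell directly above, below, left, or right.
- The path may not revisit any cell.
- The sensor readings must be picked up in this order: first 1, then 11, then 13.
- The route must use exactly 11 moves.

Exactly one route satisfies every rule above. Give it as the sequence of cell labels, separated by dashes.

The waypoints must appear in the order 1, 11, 13, with no cell reused.
Route from 6: up to 1, right to 2, 2× down (reaching 12), left to 11, down to 16, 2× right (reaching 18), up to 13, 2× right (reaching 15) — 11 moves in all.
Check: order respected (1 at step 1, 11 at step 5, 13 at step 9); 11 moves as required.

6 - 1 - 2 - 7 - 12 - 11 - 16 - 17 - 18 - 13 - 14 - 15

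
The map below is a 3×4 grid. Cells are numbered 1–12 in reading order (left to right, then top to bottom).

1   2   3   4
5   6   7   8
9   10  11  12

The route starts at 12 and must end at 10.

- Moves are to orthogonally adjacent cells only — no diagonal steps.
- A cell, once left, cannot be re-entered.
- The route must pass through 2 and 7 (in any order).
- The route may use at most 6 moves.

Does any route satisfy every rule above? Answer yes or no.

One route that works: 12 → 8 → 7 → 3 → 2 → 6 → 10.

yes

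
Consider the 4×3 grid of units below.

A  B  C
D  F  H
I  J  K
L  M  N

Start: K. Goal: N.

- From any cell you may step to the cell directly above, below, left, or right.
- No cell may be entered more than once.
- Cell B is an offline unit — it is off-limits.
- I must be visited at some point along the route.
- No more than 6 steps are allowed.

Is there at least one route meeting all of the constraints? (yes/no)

One route that works: K → J → I → L → M → N.

yes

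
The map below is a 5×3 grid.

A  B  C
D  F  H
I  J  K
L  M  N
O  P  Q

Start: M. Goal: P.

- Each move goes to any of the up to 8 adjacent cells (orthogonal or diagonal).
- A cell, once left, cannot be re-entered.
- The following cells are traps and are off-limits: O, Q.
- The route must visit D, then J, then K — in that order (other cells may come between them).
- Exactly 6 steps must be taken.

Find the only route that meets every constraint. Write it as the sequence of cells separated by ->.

The waypoints must appear in the order D, J, K, with no cell reused.
Route from M: up-left to I, up to D, down-right to J, right to K, down to N, down-left to P — 6 moves in all.
Check: order respected (D at step 2, J at step 3, K at step 4); 6 moves as required.

M -> I -> D -> J -> K -> N -> P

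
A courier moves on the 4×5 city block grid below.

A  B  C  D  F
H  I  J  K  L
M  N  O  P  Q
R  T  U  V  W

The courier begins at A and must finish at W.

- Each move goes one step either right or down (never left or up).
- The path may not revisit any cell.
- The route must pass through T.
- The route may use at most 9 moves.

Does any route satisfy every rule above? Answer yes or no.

One route that works: A → H → M → R → T → U → V → W.

yes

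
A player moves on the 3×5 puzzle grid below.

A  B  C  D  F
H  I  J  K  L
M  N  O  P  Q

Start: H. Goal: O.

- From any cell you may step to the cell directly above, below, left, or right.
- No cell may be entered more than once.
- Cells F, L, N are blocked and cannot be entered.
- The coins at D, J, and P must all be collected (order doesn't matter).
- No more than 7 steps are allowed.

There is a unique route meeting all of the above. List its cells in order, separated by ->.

H -> I -> J -> C -> D -> K -> P -> O

The 7-move cap with required stops at D, J, P leaves no slack for detours.
Route from H: right 2 to J, up 1 to C, right 1 to D, down 2 to P, left 1 to O — 7 moves in all.
Check: all required cells visited; 7 ≤ 7 moves.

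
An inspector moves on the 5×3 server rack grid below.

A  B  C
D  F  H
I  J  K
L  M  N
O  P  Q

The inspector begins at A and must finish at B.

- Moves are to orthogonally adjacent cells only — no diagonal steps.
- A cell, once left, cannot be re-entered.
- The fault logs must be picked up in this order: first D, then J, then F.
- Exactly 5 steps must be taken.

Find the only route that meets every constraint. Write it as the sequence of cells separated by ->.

A -> D -> I -> J -> F -> B

The waypoints must appear in the order D, J, F, with no cell reused.
Route from A: 2× down (reaching I), right to J, 2× up (reaching B) — 5 moves in all.
Check: order respected (D at step 1, J at step 3, F at step 4); 5 moves as required.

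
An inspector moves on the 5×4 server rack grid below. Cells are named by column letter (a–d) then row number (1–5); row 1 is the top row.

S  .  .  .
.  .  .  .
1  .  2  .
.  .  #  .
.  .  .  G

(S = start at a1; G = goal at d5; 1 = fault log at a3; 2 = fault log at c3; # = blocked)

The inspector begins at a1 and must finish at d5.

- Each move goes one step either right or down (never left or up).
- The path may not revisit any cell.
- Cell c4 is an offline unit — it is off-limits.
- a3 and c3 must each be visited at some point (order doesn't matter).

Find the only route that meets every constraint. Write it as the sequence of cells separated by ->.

a1 -> a2 -> a3 -> b3 -> c3 -> d3 -> d4 -> d5

Moves only go right or down, so the column and row indices never decrease.
Route from a1: 2× down (reaching a3), 3× right (reaching d3), 2× down (reaching d5) — 7 moves in all.
Check: all required cells visited.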